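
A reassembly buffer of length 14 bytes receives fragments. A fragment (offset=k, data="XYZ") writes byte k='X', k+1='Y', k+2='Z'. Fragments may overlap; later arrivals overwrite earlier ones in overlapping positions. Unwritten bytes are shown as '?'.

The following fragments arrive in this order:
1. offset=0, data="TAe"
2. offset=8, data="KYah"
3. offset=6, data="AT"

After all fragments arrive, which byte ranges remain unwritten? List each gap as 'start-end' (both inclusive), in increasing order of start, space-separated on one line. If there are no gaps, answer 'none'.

Answer: 3-5 12-13

Derivation:
Fragment 1: offset=0 len=3
Fragment 2: offset=8 len=4
Fragment 3: offset=6 len=2
Gaps: 3-5 12-13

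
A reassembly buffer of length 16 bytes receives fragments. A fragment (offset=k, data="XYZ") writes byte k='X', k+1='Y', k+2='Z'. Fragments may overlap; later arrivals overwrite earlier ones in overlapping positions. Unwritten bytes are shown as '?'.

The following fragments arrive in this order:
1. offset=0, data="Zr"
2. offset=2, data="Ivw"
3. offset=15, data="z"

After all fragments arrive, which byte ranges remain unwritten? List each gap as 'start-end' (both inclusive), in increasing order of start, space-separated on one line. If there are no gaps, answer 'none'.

Fragment 1: offset=0 len=2
Fragment 2: offset=2 len=3
Fragment 3: offset=15 len=1
Gaps: 5-14

Answer: 5-14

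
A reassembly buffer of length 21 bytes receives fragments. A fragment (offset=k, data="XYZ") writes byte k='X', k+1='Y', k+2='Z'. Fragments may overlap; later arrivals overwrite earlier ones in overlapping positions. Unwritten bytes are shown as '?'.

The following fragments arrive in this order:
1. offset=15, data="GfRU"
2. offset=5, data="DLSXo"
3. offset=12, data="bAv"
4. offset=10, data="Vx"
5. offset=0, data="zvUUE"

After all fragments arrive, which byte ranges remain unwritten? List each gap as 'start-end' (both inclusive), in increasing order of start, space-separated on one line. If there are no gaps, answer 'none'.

Fragment 1: offset=15 len=4
Fragment 2: offset=5 len=5
Fragment 3: offset=12 len=3
Fragment 4: offset=10 len=2
Fragment 5: offset=0 len=5
Gaps: 19-20

Answer: 19-20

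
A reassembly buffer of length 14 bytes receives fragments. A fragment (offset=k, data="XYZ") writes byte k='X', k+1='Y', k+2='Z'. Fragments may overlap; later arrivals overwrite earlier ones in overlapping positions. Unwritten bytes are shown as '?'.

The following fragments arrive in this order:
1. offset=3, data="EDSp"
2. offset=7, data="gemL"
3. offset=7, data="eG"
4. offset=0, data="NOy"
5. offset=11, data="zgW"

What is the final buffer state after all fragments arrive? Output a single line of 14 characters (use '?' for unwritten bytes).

Answer: NOyEDSpeGmLzgW

Derivation:
Fragment 1: offset=3 data="EDSp" -> buffer=???EDSp???????
Fragment 2: offset=7 data="gemL" -> buffer=???EDSpgemL???
Fragment 3: offset=7 data="eG" -> buffer=???EDSpeGmL???
Fragment 4: offset=0 data="NOy" -> buffer=NOyEDSpeGmL???
Fragment 5: offset=11 data="zgW" -> buffer=NOyEDSpeGmLzgW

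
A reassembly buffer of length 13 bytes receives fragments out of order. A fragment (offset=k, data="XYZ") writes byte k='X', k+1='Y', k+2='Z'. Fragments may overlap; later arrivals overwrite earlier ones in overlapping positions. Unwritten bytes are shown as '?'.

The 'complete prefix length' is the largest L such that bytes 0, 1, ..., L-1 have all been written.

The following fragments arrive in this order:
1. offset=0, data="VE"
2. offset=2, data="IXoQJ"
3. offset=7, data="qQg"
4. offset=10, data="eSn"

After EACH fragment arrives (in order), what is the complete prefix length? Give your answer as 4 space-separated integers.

Answer: 2 7 10 13

Derivation:
Fragment 1: offset=0 data="VE" -> buffer=VE??????????? -> prefix_len=2
Fragment 2: offset=2 data="IXoQJ" -> buffer=VEIXoQJ?????? -> prefix_len=7
Fragment 3: offset=7 data="qQg" -> buffer=VEIXoQJqQg??? -> prefix_len=10
Fragment 4: offset=10 data="eSn" -> buffer=VEIXoQJqQgeSn -> prefix_len=13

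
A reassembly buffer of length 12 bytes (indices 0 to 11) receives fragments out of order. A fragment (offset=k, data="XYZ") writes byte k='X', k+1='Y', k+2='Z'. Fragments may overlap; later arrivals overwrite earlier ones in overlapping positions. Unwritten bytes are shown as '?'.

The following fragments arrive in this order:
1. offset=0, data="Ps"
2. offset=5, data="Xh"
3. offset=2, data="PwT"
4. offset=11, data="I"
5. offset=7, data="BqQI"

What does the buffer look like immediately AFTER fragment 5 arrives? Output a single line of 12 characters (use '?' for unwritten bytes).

Fragment 1: offset=0 data="Ps" -> buffer=Ps??????????
Fragment 2: offset=5 data="Xh" -> buffer=Ps???Xh?????
Fragment 3: offset=2 data="PwT" -> buffer=PsPwTXh?????
Fragment 4: offset=11 data="I" -> buffer=PsPwTXh????I
Fragment 5: offset=7 data="BqQI" -> buffer=PsPwTXhBqQII

Answer: PsPwTXhBqQII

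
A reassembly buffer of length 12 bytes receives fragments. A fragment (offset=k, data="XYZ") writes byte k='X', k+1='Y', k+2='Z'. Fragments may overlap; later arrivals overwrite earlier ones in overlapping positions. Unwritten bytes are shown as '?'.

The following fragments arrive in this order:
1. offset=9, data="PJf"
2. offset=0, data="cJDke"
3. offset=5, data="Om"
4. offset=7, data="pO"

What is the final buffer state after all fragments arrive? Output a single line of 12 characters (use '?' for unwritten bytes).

Answer: cJDkeOmpOPJf

Derivation:
Fragment 1: offset=9 data="PJf" -> buffer=?????????PJf
Fragment 2: offset=0 data="cJDke" -> buffer=cJDke????PJf
Fragment 3: offset=5 data="Om" -> buffer=cJDkeOm??PJf
Fragment 4: offset=7 data="pO" -> buffer=cJDkeOmpOPJf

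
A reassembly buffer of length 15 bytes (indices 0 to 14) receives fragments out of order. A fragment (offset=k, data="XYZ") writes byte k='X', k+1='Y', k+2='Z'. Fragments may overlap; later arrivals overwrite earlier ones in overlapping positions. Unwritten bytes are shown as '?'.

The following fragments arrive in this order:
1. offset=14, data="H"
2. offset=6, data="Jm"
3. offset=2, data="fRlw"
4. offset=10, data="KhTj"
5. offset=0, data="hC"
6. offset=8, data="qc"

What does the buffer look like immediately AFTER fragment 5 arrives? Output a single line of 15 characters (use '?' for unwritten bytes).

Answer: hCfRlwJm??KhTjH

Derivation:
Fragment 1: offset=14 data="H" -> buffer=??????????????H
Fragment 2: offset=6 data="Jm" -> buffer=??????Jm??????H
Fragment 3: offset=2 data="fRlw" -> buffer=??fRlwJm??????H
Fragment 4: offset=10 data="KhTj" -> buffer=??fRlwJm??KhTjH
Fragment 5: offset=0 data="hC" -> buffer=hCfRlwJm??KhTjH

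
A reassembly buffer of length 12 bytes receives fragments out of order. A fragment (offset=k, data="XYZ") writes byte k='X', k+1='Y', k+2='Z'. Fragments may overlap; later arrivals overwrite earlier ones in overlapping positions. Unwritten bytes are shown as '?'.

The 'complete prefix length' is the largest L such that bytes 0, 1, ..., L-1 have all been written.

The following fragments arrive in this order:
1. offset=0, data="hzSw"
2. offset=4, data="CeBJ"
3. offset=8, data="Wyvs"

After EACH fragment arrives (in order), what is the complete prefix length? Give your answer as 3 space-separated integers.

Answer: 4 8 12

Derivation:
Fragment 1: offset=0 data="hzSw" -> buffer=hzSw???????? -> prefix_len=4
Fragment 2: offset=4 data="CeBJ" -> buffer=hzSwCeBJ???? -> prefix_len=8
Fragment 3: offset=8 data="Wyvs" -> buffer=hzSwCeBJWyvs -> prefix_len=12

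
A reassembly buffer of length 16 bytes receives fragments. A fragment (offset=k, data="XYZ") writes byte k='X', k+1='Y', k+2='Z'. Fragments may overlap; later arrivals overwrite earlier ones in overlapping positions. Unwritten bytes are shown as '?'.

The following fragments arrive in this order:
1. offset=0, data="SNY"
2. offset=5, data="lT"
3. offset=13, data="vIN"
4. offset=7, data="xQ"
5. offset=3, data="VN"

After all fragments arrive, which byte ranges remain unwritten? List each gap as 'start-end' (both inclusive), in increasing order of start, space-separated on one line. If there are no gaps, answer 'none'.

Fragment 1: offset=0 len=3
Fragment 2: offset=5 len=2
Fragment 3: offset=13 len=3
Fragment 4: offset=7 len=2
Fragment 5: offset=3 len=2
Gaps: 9-12

Answer: 9-12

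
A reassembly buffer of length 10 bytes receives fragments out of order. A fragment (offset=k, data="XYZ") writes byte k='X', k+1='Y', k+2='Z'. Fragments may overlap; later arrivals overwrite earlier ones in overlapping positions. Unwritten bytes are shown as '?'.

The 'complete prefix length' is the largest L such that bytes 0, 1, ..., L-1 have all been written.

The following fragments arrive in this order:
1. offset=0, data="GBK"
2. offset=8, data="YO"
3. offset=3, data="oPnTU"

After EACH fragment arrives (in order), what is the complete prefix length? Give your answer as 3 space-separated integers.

Answer: 3 3 10

Derivation:
Fragment 1: offset=0 data="GBK" -> buffer=GBK??????? -> prefix_len=3
Fragment 2: offset=8 data="YO" -> buffer=GBK?????YO -> prefix_len=3
Fragment 3: offset=3 data="oPnTU" -> buffer=GBKoPnTUYO -> prefix_len=10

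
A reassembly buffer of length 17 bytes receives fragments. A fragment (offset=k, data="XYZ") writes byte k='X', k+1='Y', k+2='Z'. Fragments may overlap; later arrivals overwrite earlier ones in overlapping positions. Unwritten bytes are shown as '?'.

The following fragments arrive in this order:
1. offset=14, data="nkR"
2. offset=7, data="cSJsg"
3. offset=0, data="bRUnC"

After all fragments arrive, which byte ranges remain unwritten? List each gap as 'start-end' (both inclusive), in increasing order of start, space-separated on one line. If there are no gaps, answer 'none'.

Answer: 5-6 12-13

Derivation:
Fragment 1: offset=14 len=3
Fragment 2: offset=7 len=5
Fragment 3: offset=0 len=5
Gaps: 5-6 12-13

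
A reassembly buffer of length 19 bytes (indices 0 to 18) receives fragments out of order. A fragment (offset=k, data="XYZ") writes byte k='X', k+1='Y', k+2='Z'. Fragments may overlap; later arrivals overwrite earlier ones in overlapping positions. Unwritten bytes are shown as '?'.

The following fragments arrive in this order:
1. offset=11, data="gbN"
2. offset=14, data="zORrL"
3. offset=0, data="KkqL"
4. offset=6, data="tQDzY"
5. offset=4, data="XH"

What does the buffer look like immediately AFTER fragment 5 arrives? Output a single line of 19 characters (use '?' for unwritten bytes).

Answer: KkqLXHtQDzYgbNzORrL

Derivation:
Fragment 1: offset=11 data="gbN" -> buffer=???????????gbN?????
Fragment 2: offset=14 data="zORrL" -> buffer=???????????gbNzORrL
Fragment 3: offset=0 data="KkqL" -> buffer=KkqL???????gbNzORrL
Fragment 4: offset=6 data="tQDzY" -> buffer=KkqL??tQDzYgbNzORrL
Fragment 5: offset=4 data="XH" -> buffer=KkqLXHtQDzYgbNzORrL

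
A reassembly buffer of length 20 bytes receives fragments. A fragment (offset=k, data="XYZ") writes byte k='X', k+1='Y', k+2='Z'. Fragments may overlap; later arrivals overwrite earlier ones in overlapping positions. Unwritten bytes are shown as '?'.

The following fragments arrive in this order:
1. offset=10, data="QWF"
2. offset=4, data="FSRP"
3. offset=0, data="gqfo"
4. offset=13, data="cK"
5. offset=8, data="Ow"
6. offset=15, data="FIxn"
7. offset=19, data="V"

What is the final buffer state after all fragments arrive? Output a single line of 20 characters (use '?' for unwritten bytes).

Fragment 1: offset=10 data="QWF" -> buffer=??????????QWF???????
Fragment 2: offset=4 data="FSRP" -> buffer=????FSRP??QWF???????
Fragment 3: offset=0 data="gqfo" -> buffer=gqfoFSRP??QWF???????
Fragment 4: offset=13 data="cK" -> buffer=gqfoFSRP??QWFcK?????
Fragment 5: offset=8 data="Ow" -> buffer=gqfoFSRPOwQWFcK?????
Fragment 6: offset=15 data="FIxn" -> buffer=gqfoFSRPOwQWFcKFIxn?
Fragment 7: offset=19 data="V" -> buffer=gqfoFSRPOwQWFcKFIxnV

Answer: gqfoFSRPOwQWFcKFIxnV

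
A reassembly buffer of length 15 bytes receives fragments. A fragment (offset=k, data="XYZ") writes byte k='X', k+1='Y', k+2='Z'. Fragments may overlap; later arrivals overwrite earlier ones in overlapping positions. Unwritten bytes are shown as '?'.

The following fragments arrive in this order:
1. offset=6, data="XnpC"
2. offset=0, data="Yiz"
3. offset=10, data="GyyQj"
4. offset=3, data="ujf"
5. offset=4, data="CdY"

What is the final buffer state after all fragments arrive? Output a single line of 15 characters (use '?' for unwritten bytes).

Answer: YizuCdYnpCGyyQj

Derivation:
Fragment 1: offset=6 data="XnpC" -> buffer=??????XnpC?????
Fragment 2: offset=0 data="Yiz" -> buffer=Yiz???XnpC?????
Fragment 3: offset=10 data="GyyQj" -> buffer=Yiz???XnpCGyyQj
Fragment 4: offset=3 data="ujf" -> buffer=YizujfXnpCGyyQj
Fragment 5: offset=4 data="CdY" -> buffer=YizuCdYnpCGyyQj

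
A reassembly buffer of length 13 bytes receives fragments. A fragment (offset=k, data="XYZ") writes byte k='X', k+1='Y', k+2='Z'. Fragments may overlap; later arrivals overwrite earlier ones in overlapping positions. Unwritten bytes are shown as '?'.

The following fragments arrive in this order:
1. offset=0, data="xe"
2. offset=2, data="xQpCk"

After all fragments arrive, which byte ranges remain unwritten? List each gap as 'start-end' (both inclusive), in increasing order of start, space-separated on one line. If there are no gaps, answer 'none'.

Answer: 7-12

Derivation:
Fragment 1: offset=0 len=2
Fragment 2: offset=2 len=5
Gaps: 7-12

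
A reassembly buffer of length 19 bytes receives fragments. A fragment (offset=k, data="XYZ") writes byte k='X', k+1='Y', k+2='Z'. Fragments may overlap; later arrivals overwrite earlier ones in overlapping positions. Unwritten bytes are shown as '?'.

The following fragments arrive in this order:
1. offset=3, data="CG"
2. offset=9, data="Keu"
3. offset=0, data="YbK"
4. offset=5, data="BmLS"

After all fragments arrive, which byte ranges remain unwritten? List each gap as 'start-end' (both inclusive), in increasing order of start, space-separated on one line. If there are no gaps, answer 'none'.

Answer: 12-18

Derivation:
Fragment 1: offset=3 len=2
Fragment 2: offset=9 len=3
Fragment 3: offset=0 len=3
Fragment 4: offset=5 len=4
Gaps: 12-18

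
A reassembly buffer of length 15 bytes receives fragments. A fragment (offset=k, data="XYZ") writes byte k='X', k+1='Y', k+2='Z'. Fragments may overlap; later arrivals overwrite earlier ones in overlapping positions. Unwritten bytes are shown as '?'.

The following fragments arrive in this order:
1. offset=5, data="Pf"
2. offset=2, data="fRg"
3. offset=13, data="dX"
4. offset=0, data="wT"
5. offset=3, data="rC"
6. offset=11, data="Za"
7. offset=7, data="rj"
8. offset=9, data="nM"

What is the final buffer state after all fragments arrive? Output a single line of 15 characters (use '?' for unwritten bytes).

Fragment 1: offset=5 data="Pf" -> buffer=?????Pf????????
Fragment 2: offset=2 data="fRg" -> buffer=??fRgPf????????
Fragment 3: offset=13 data="dX" -> buffer=??fRgPf??????dX
Fragment 4: offset=0 data="wT" -> buffer=wTfRgPf??????dX
Fragment 5: offset=3 data="rC" -> buffer=wTfrCPf??????dX
Fragment 6: offset=11 data="Za" -> buffer=wTfrCPf????ZadX
Fragment 7: offset=7 data="rj" -> buffer=wTfrCPfrj??ZadX
Fragment 8: offset=9 data="nM" -> buffer=wTfrCPfrjnMZadX

Answer: wTfrCPfrjnMZadX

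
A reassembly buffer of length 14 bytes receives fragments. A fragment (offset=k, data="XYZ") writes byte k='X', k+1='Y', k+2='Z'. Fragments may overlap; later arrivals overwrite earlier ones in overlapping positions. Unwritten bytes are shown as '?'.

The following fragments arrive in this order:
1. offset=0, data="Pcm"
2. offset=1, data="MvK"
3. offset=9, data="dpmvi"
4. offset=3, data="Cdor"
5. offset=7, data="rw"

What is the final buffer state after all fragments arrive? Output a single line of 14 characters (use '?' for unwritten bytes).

Fragment 1: offset=0 data="Pcm" -> buffer=Pcm???????????
Fragment 2: offset=1 data="MvK" -> buffer=PMvK??????????
Fragment 3: offset=9 data="dpmvi" -> buffer=PMvK?????dpmvi
Fragment 4: offset=3 data="Cdor" -> buffer=PMvCdor??dpmvi
Fragment 5: offset=7 data="rw" -> buffer=PMvCdorrwdpmvi

Answer: PMvCdorrwdpmvi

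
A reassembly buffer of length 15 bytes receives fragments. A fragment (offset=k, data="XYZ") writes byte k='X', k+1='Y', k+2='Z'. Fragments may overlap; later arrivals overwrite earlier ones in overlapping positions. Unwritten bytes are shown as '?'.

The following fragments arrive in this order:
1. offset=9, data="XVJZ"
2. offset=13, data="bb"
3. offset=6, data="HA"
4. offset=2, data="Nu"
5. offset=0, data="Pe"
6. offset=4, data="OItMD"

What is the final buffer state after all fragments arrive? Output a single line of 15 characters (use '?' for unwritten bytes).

Fragment 1: offset=9 data="XVJZ" -> buffer=?????????XVJZ??
Fragment 2: offset=13 data="bb" -> buffer=?????????XVJZbb
Fragment 3: offset=6 data="HA" -> buffer=??????HA?XVJZbb
Fragment 4: offset=2 data="Nu" -> buffer=??Nu??HA?XVJZbb
Fragment 5: offset=0 data="Pe" -> buffer=PeNu??HA?XVJZbb
Fragment 6: offset=4 data="OItMD" -> buffer=PeNuOItMDXVJZbb

Answer: PeNuOItMDXVJZbb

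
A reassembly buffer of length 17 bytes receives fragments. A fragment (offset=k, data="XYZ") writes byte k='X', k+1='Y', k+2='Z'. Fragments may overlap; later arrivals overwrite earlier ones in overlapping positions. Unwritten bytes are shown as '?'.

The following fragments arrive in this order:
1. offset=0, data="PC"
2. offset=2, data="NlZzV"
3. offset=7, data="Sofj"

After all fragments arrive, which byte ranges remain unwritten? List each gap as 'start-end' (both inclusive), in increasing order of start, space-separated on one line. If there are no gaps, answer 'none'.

Answer: 11-16

Derivation:
Fragment 1: offset=0 len=2
Fragment 2: offset=2 len=5
Fragment 3: offset=7 len=4
Gaps: 11-16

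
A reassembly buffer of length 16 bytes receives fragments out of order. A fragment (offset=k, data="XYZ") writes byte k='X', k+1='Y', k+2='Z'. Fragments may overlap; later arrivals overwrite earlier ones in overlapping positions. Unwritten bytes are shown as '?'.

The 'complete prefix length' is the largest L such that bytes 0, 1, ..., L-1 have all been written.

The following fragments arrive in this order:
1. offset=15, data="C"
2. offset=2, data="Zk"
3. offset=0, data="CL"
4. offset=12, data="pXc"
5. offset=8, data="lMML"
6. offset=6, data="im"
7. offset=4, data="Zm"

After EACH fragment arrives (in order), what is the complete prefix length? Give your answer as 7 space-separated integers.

Answer: 0 0 4 4 4 4 16

Derivation:
Fragment 1: offset=15 data="C" -> buffer=???????????????C -> prefix_len=0
Fragment 2: offset=2 data="Zk" -> buffer=??Zk???????????C -> prefix_len=0
Fragment 3: offset=0 data="CL" -> buffer=CLZk???????????C -> prefix_len=4
Fragment 4: offset=12 data="pXc" -> buffer=CLZk????????pXcC -> prefix_len=4
Fragment 5: offset=8 data="lMML" -> buffer=CLZk????lMMLpXcC -> prefix_len=4
Fragment 6: offset=6 data="im" -> buffer=CLZk??imlMMLpXcC -> prefix_len=4
Fragment 7: offset=4 data="Zm" -> buffer=CLZkZmimlMMLpXcC -> prefix_len=16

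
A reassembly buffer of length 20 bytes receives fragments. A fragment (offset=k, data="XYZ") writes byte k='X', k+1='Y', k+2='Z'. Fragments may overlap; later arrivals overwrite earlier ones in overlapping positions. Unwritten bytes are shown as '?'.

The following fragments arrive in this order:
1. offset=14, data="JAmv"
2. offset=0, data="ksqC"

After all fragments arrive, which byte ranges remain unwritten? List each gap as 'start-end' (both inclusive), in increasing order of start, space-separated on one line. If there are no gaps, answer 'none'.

Answer: 4-13 18-19

Derivation:
Fragment 1: offset=14 len=4
Fragment 2: offset=0 len=4
Gaps: 4-13 18-19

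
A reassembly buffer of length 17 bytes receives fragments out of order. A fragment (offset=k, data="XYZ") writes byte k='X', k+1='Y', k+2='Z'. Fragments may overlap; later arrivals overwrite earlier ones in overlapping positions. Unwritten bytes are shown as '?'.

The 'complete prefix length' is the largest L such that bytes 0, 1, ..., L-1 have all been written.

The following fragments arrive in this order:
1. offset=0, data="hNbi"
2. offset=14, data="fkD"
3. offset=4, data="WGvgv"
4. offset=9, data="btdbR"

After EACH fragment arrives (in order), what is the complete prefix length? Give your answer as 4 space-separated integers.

Fragment 1: offset=0 data="hNbi" -> buffer=hNbi????????????? -> prefix_len=4
Fragment 2: offset=14 data="fkD" -> buffer=hNbi??????????fkD -> prefix_len=4
Fragment 3: offset=4 data="WGvgv" -> buffer=hNbiWGvgv?????fkD -> prefix_len=9
Fragment 4: offset=9 data="btdbR" -> buffer=hNbiWGvgvbtdbRfkD -> prefix_len=17

Answer: 4 4 9 17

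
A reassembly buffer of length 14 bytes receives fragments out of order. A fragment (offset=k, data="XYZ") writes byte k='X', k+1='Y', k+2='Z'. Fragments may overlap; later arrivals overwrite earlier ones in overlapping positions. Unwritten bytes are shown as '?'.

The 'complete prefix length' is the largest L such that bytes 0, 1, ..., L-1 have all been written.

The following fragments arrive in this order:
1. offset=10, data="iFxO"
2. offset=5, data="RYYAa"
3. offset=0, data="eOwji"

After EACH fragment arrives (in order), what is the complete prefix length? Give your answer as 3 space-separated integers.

Fragment 1: offset=10 data="iFxO" -> buffer=??????????iFxO -> prefix_len=0
Fragment 2: offset=5 data="RYYAa" -> buffer=?????RYYAaiFxO -> prefix_len=0
Fragment 3: offset=0 data="eOwji" -> buffer=eOwjiRYYAaiFxO -> prefix_len=14

Answer: 0 0 14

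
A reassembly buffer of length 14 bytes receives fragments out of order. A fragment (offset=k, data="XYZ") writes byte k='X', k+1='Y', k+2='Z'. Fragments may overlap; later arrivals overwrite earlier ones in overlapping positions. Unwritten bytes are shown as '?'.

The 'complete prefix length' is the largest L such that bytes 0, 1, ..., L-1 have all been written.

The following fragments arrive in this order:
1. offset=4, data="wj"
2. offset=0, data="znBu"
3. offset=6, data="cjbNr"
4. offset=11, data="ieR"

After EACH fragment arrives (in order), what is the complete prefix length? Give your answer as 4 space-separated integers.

Answer: 0 6 11 14

Derivation:
Fragment 1: offset=4 data="wj" -> buffer=????wj???????? -> prefix_len=0
Fragment 2: offset=0 data="znBu" -> buffer=znBuwj???????? -> prefix_len=6
Fragment 3: offset=6 data="cjbNr" -> buffer=znBuwjcjbNr??? -> prefix_len=11
Fragment 4: offset=11 data="ieR" -> buffer=znBuwjcjbNrieR -> prefix_len=14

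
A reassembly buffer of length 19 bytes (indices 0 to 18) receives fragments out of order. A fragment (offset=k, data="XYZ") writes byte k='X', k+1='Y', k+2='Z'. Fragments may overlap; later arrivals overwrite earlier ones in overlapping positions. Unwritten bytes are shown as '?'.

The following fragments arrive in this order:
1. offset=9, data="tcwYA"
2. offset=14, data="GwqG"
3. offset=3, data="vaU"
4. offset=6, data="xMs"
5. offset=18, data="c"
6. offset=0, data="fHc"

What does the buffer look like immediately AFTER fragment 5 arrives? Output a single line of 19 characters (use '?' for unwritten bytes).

Fragment 1: offset=9 data="tcwYA" -> buffer=?????????tcwYA?????
Fragment 2: offset=14 data="GwqG" -> buffer=?????????tcwYAGwqG?
Fragment 3: offset=3 data="vaU" -> buffer=???vaU???tcwYAGwqG?
Fragment 4: offset=6 data="xMs" -> buffer=???vaUxMstcwYAGwqG?
Fragment 5: offset=18 data="c" -> buffer=???vaUxMstcwYAGwqGc

Answer: ???vaUxMstcwYAGwqGc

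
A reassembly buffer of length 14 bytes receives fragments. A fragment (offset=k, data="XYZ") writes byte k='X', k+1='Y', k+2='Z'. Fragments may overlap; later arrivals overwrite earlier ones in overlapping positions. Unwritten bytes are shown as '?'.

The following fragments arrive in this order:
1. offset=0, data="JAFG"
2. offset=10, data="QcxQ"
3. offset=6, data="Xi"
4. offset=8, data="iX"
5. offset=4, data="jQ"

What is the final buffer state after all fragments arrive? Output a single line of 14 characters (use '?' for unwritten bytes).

Fragment 1: offset=0 data="JAFG" -> buffer=JAFG??????????
Fragment 2: offset=10 data="QcxQ" -> buffer=JAFG??????QcxQ
Fragment 3: offset=6 data="Xi" -> buffer=JAFG??Xi??QcxQ
Fragment 4: offset=8 data="iX" -> buffer=JAFG??XiiXQcxQ
Fragment 5: offset=4 data="jQ" -> buffer=JAFGjQXiiXQcxQ

Answer: JAFGjQXiiXQcxQ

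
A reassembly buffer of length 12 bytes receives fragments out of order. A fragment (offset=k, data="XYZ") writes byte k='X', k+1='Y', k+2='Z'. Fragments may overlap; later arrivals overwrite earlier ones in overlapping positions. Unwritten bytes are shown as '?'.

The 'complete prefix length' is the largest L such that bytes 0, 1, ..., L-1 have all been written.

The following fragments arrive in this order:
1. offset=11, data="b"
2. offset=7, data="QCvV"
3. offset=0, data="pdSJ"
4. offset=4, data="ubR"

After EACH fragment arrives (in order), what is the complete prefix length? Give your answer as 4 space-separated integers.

Answer: 0 0 4 12

Derivation:
Fragment 1: offset=11 data="b" -> buffer=???????????b -> prefix_len=0
Fragment 2: offset=7 data="QCvV" -> buffer=???????QCvVb -> prefix_len=0
Fragment 3: offset=0 data="pdSJ" -> buffer=pdSJ???QCvVb -> prefix_len=4
Fragment 4: offset=4 data="ubR" -> buffer=pdSJubRQCvVb -> prefix_len=12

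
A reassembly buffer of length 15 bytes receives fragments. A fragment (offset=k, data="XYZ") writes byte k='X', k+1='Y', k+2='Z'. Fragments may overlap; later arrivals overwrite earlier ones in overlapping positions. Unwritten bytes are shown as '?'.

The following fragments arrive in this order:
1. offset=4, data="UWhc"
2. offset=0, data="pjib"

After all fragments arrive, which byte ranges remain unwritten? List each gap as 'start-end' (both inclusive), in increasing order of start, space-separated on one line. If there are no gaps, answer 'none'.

Fragment 1: offset=4 len=4
Fragment 2: offset=0 len=4
Gaps: 8-14

Answer: 8-14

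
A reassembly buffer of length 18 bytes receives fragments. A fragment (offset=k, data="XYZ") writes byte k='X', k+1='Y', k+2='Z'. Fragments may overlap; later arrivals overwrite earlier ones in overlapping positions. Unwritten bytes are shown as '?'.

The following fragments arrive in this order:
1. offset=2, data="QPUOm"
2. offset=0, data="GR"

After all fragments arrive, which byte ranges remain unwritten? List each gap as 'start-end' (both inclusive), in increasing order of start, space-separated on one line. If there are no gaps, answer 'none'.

Answer: 7-17

Derivation:
Fragment 1: offset=2 len=5
Fragment 2: offset=0 len=2
Gaps: 7-17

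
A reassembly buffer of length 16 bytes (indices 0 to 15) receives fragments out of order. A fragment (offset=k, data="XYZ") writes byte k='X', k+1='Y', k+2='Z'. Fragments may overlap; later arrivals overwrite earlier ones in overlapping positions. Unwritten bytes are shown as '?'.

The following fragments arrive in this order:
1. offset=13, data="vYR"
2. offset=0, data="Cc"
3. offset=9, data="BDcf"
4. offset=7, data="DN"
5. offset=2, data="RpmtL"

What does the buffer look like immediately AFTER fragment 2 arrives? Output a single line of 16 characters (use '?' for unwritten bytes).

Answer: Cc???????????vYR

Derivation:
Fragment 1: offset=13 data="vYR" -> buffer=?????????????vYR
Fragment 2: offset=0 data="Cc" -> buffer=Cc???????????vYR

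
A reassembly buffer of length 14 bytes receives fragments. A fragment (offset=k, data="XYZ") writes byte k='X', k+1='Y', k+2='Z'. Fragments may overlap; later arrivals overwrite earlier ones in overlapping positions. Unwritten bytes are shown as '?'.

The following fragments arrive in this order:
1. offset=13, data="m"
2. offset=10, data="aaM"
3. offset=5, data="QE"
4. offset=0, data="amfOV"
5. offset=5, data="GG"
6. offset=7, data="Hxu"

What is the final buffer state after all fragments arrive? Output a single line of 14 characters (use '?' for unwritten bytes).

Fragment 1: offset=13 data="m" -> buffer=?????????????m
Fragment 2: offset=10 data="aaM" -> buffer=??????????aaMm
Fragment 3: offset=5 data="QE" -> buffer=?????QE???aaMm
Fragment 4: offset=0 data="amfOV" -> buffer=amfOVQE???aaMm
Fragment 5: offset=5 data="GG" -> buffer=amfOVGG???aaMm
Fragment 6: offset=7 data="Hxu" -> buffer=amfOVGGHxuaaMm

Answer: amfOVGGHxuaaMm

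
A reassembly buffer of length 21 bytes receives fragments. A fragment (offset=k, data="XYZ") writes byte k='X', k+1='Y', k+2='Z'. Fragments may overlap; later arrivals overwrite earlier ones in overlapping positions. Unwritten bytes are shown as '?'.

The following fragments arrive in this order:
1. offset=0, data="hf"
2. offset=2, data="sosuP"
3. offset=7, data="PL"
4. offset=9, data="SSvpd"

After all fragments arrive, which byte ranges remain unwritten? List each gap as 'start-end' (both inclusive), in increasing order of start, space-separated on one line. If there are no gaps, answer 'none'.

Answer: 14-20

Derivation:
Fragment 1: offset=0 len=2
Fragment 2: offset=2 len=5
Fragment 3: offset=7 len=2
Fragment 4: offset=9 len=5
Gaps: 14-20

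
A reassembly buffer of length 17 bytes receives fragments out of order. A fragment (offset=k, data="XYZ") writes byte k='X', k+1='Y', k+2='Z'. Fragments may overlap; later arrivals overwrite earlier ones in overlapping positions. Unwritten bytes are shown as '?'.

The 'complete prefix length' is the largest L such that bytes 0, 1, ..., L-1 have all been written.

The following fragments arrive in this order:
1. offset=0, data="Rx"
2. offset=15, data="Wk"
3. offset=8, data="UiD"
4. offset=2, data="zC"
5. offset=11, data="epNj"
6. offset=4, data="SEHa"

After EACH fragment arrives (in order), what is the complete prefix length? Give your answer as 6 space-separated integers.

Fragment 1: offset=0 data="Rx" -> buffer=Rx??????????????? -> prefix_len=2
Fragment 2: offset=15 data="Wk" -> buffer=Rx?????????????Wk -> prefix_len=2
Fragment 3: offset=8 data="UiD" -> buffer=Rx??????UiD????Wk -> prefix_len=2
Fragment 4: offset=2 data="zC" -> buffer=RxzC????UiD????Wk -> prefix_len=4
Fragment 5: offset=11 data="epNj" -> buffer=RxzC????UiDepNjWk -> prefix_len=4
Fragment 6: offset=4 data="SEHa" -> buffer=RxzCSEHaUiDepNjWk -> prefix_len=17

Answer: 2 2 2 4 4 17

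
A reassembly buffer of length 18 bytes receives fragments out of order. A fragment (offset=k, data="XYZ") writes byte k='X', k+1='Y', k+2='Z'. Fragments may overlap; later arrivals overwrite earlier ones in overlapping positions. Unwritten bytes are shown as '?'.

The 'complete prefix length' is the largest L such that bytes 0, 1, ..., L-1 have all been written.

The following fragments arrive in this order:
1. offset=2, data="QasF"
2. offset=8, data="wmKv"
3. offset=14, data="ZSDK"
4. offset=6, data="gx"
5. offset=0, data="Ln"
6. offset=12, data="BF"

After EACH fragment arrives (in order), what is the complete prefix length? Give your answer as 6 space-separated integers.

Fragment 1: offset=2 data="QasF" -> buffer=??QasF???????????? -> prefix_len=0
Fragment 2: offset=8 data="wmKv" -> buffer=??QasF??wmKv?????? -> prefix_len=0
Fragment 3: offset=14 data="ZSDK" -> buffer=??QasF??wmKv??ZSDK -> prefix_len=0
Fragment 4: offset=6 data="gx" -> buffer=??QasFgxwmKv??ZSDK -> prefix_len=0
Fragment 5: offset=0 data="Ln" -> buffer=LnQasFgxwmKv??ZSDK -> prefix_len=12
Fragment 6: offset=12 data="BF" -> buffer=LnQasFgxwmKvBFZSDK -> prefix_len=18

Answer: 0 0 0 0 12 18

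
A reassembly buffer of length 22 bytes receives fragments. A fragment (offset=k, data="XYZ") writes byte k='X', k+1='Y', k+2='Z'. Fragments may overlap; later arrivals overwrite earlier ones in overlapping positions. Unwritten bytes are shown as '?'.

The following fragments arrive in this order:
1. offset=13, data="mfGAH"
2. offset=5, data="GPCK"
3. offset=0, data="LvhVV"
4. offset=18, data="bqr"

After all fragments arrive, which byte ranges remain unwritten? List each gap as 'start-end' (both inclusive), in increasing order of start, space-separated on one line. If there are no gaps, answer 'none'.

Fragment 1: offset=13 len=5
Fragment 2: offset=5 len=4
Fragment 3: offset=0 len=5
Fragment 4: offset=18 len=3
Gaps: 9-12 21-21

Answer: 9-12 21-21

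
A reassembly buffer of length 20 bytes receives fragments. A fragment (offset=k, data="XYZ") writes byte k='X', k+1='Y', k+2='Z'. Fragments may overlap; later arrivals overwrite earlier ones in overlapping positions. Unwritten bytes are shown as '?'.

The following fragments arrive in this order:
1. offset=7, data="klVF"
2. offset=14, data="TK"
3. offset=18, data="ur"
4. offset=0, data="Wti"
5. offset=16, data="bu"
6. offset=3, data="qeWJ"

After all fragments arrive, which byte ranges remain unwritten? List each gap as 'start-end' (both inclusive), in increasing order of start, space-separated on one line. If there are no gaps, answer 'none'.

Answer: 11-13

Derivation:
Fragment 1: offset=7 len=4
Fragment 2: offset=14 len=2
Fragment 3: offset=18 len=2
Fragment 4: offset=0 len=3
Fragment 5: offset=16 len=2
Fragment 6: offset=3 len=4
Gaps: 11-13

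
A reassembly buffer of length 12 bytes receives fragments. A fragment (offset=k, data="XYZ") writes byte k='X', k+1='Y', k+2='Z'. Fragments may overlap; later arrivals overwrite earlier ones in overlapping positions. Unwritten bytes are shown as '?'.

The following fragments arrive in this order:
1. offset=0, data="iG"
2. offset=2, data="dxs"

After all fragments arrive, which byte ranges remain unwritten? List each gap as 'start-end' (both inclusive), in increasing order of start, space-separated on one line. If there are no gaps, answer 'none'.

Fragment 1: offset=0 len=2
Fragment 2: offset=2 len=3
Gaps: 5-11

Answer: 5-11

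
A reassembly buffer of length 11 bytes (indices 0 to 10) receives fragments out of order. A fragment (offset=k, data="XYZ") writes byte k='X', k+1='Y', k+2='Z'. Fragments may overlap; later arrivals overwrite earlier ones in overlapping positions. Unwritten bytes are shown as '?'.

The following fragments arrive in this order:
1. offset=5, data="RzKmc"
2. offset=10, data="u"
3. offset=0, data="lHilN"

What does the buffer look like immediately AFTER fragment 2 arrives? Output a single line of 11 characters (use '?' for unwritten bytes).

Fragment 1: offset=5 data="RzKmc" -> buffer=?????RzKmc?
Fragment 2: offset=10 data="u" -> buffer=?????RzKmcu

Answer: ?????RzKmcu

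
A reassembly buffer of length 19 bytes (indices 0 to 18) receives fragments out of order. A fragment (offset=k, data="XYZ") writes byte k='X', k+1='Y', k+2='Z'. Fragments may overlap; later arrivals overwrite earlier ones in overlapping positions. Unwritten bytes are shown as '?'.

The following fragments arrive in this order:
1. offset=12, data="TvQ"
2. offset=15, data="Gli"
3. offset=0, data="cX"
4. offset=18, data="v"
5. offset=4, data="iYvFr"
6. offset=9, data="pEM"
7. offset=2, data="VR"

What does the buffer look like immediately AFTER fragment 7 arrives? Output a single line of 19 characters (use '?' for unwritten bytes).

Answer: cXVRiYvFrpEMTvQGliv

Derivation:
Fragment 1: offset=12 data="TvQ" -> buffer=????????????TvQ????
Fragment 2: offset=15 data="Gli" -> buffer=????????????TvQGli?
Fragment 3: offset=0 data="cX" -> buffer=cX??????????TvQGli?
Fragment 4: offset=18 data="v" -> buffer=cX??????????TvQGliv
Fragment 5: offset=4 data="iYvFr" -> buffer=cX??iYvFr???TvQGliv
Fragment 6: offset=9 data="pEM" -> buffer=cX??iYvFrpEMTvQGliv
Fragment 7: offset=2 data="VR" -> buffer=cXVRiYvFrpEMTvQGliv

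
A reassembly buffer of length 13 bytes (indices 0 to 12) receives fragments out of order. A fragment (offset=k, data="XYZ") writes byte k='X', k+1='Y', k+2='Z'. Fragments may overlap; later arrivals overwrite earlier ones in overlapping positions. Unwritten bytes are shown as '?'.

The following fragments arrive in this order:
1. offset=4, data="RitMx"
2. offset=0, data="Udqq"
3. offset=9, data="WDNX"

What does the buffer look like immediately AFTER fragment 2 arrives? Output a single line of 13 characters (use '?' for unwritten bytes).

Answer: UdqqRitMx????

Derivation:
Fragment 1: offset=4 data="RitMx" -> buffer=????RitMx????
Fragment 2: offset=0 data="Udqq" -> buffer=UdqqRitMx????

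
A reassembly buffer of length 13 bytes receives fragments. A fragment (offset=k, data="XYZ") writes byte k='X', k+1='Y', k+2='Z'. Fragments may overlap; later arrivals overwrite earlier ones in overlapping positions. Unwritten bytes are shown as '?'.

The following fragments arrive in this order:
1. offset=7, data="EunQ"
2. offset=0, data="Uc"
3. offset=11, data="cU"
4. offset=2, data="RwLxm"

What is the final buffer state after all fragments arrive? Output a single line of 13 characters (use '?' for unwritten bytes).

Fragment 1: offset=7 data="EunQ" -> buffer=???????EunQ??
Fragment 2: offset=0 data="Uc" -> buffer=Uc?????EunQ??
Fragment 3: offset=11 data="cU" -> buffer=Uc?????EunQcU
Fragment 4: offset=2 data="RwLxm" -> buffer=UcRwLxmEunQcU

Answer: UcRwLxmEunQcU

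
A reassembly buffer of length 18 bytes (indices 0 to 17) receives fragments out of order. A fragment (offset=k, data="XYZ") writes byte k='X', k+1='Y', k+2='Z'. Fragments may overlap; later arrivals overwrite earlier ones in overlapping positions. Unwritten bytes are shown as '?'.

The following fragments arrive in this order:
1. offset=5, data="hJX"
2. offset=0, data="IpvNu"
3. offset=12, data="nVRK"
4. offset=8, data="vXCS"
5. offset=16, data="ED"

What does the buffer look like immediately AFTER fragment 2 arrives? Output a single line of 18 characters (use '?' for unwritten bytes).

Fragment 1: offset=5 data="hJX" -> buffer=?????hJX??????????
Fragment 2: offset=0 data="IpvNu" -> buffer=IpvNuhJX??????????

Answer: IpvNuhJX??????????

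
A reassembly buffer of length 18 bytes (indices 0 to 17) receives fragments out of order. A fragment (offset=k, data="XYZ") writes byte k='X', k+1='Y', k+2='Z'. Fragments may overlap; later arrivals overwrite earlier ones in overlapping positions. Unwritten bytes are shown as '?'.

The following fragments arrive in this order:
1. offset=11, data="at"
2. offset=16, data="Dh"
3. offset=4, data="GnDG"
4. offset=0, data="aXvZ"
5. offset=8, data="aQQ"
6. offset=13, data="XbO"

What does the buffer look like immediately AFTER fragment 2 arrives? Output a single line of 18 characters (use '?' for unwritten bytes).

Answer: ???????????at???Dh

Derivation:
Fragment 1: offset=11 data="at" -> buffer=???????????at?????
Fragment 2: offset=16 data="Dh" -> buffer=???????????at???Dh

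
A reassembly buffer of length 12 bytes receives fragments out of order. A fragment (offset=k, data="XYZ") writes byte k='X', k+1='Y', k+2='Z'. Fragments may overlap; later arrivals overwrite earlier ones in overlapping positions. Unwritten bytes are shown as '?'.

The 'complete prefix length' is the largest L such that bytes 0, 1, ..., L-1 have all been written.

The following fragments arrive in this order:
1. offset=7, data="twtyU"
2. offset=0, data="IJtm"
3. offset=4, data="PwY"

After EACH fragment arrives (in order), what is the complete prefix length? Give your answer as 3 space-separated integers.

Fragment 1: offset=7 data="twtyU" -> buffer=???????twtyU -> prefix_len=0
Fragment 2: offset=0 data="IJtm" -> buffer=IJtm???twtyU -> prefix_len=4
Fragment 3: offset=4 data="PwY" -> buffer=IJtmPwYtwtyU -> prefix_len=12

Answer: 0 4 12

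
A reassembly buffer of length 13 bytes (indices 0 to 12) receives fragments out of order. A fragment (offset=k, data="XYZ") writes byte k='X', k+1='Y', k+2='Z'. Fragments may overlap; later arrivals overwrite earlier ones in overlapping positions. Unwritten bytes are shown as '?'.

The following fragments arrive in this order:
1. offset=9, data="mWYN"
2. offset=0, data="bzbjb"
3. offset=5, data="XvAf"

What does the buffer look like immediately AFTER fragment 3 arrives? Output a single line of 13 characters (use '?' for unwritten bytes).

Fragment 1: offset=9 data="mWYN" -> buffer=?????????mWYN
Fragment 2: offset=0 data="bzbjb" -> buffer=bzbjb????mWYN
Fragment 3: offset=5 data="XvAf" -> buffer=bzbjbXvAfmWYN

Answer: bzbjbXvAfmWYN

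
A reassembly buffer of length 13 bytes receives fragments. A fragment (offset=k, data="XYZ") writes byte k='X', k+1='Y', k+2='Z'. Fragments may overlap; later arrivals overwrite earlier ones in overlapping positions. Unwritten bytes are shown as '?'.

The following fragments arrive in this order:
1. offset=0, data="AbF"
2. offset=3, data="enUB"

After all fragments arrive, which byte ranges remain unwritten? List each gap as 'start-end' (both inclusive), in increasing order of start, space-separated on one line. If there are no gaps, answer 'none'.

Answer: 7-12

Derivation:
Fragment 1: offset=0 len=3
Fragment 2: offset=3 len=4
Gaps: 7-12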